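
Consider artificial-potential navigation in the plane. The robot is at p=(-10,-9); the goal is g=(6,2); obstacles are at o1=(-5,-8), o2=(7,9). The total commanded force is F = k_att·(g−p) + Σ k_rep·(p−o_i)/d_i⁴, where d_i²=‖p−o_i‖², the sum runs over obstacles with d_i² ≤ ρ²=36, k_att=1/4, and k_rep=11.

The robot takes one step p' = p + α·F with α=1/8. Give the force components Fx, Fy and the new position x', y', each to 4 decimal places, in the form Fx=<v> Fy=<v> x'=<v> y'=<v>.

F_att = 1/4·(g−p) = 1/4·(16,11) = (4.0000,2.7500)
o1: d²=26 ≤ ρ²=36; F_rep = 11·(-5,-1)/26² = (-0.0814,-0.0163)
o2: d²=613 > ρ²=36 → inactive
F = F_att + ΣF_rep = (3.9186,2.7337)
p' = p + 1/8·F = (-9.5102,-8.6583)

Fx=3.9186 Fy=2.7337 x'=-9.5102 y'=-8.6583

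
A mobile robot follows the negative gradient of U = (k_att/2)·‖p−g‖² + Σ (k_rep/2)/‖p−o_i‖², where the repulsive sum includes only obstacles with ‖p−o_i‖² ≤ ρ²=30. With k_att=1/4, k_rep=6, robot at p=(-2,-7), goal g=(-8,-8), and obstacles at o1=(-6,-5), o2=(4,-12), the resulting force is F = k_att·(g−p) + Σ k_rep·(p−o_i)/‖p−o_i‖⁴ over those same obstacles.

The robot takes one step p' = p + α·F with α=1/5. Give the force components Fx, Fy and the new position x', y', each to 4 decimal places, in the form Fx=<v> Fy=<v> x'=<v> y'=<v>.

F_att = 1/4·(g−p) = 1/4·(-6,-1) = (-1.5000,-0.2500)
o1: d²=20 ≤ ρ²=30; F_rep = 6·(4,-2)/20² = (0.0600,-0.0300)
o2: d²=61 > ρ²=30 → inactive
F = F_att + ΣF_rep = (-1.4400,-0.2800)
p' = p + 1/5·F = (-2.2880,-7.0560)

Fx=-1.4400 Fy=-0.2800 x'=-2.2880 y'=-7.0560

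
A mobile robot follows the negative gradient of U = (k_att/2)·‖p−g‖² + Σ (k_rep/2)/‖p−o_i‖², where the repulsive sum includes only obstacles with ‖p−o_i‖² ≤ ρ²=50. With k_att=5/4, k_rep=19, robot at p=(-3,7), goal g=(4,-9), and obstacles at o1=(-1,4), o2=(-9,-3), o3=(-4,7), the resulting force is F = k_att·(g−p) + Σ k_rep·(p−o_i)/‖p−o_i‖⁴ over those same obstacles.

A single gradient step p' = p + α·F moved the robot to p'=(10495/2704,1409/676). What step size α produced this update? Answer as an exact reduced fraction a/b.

α = 1/4

F_att = 5/4·(g−p) = 5/4·(7,-16) = (8.7500,-20.0000)
o1: d²=13 ≤ ρ²=50; F_rep = 19·(-2,3)/13² = (-0.2249,0.3373)
o2: d²=136 > ρ²=50 → inactive
o3: d²=1 ≤ ρ²=50; F_rep = 19·(1,0)/1² = (19.0000,0.0000)
F = F_att + ΣF_rep = (27.5251,-19.6627)
Δp = p'−p = (6.8813,-4.9157); α = Δx/Fx = (18607/2704) / (18607/676) = 1/4
check: Δy/Fy = (-3323/676) / (-3323/169) = 1/4 ✓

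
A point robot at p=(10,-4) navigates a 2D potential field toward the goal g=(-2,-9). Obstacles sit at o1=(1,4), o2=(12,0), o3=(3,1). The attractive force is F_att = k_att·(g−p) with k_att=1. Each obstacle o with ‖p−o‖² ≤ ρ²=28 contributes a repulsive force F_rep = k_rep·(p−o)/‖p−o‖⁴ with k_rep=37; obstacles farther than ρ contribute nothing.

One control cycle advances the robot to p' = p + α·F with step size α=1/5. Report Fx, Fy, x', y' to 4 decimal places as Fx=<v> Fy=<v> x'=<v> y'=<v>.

Fx=-12.1850 Fy=-5.3700 x'=7.5630 y'=-5.0740

F_att = 1·(g−p) = 1·(-12,-5) = (-12.0000,-5.0000)
o1: d²=145 > ρ²=28 → inactive
o2: d²=20 ≤ ρ²=28; F_rep = 37·(-2,-4)/20² = (-0.1850,-0.3700)
o3: d²=74 > ρ²=28 → inactive
F = F_att + ΣF_rep = (-12.1850,-5.3700)
p' = p + 1/5·F = (7.5630,-5.0740)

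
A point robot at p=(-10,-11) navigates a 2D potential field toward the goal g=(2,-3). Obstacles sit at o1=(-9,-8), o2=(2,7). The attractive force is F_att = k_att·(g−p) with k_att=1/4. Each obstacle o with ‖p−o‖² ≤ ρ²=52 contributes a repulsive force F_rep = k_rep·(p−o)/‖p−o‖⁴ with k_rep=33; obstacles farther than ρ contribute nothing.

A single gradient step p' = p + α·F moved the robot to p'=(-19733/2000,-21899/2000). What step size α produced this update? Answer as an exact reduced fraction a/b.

F_att = 1/4·(g−p) = 1/4·(12,8) = (3.0000,2.0000)
o1: d²=10 ≤ ρ²=52; F_rep = 33·(-1,-3)/10² = (-0.3300,-0.9900)
o2: d²=468 > ρ²=52 → inactive
F = F_att + ΣF_rep = (2.6700,1.0100)
Δp = p'−p = (0.1335,0.0505); α = Δx/Fx = (267/2000) / (267/100) = 1/20
check: Δy/Fy = (101/2000) / (101/100) = 1/20 ✓

α = 1/20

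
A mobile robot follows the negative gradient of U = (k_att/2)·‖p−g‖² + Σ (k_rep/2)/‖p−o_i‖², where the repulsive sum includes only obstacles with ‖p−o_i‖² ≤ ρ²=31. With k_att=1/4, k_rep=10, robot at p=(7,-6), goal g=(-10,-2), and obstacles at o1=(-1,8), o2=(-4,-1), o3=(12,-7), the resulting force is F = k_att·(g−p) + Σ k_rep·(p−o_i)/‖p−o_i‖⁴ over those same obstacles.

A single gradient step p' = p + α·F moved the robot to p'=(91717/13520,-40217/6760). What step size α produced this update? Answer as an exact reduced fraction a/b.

α = 1/20

F_att = 1/4·(g−p) = 1/4·(-17,4) = (-4.2500,1.0000)
o1: d²=260 > ρ²=31 → inactive
o2: d²=146 > ρ²=31 → inactive
o3: d²=26 ≤ ρ²=31; F_rep = 10·(-5,1)/26² = (-0.0740,0.0148)
F = F_att + ΣF_rep = (-4.3240,1.0148)
Δp = p'−p = (-0.2162,0.0507); α = Δx/Fx = (-2923/13520) / (-2923/676) = 1/20
check: Δy/Fy = (343/6760) / (343/338) = 1/20 ✓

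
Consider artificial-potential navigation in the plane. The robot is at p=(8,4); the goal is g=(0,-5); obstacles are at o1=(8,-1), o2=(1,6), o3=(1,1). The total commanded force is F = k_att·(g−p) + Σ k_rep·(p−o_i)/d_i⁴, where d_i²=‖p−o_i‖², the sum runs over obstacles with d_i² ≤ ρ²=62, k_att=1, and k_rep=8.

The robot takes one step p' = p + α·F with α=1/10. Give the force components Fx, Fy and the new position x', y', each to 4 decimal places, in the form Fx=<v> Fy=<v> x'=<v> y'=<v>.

Fx=-7.9634 Fy=-8.9346 x'=7.2037 y'=3.1065

F_att = 1·(g−p) = 1·(-8,-9) = (-8.0000,-9.0000)
o1: d²=25 ≤ ρ²=62; F_rep = 8·(0,5)/25² = (0.0000,0.0640)
o2: d²=53 ≤ ρ²=62; F_rep = 8·(7,-2)/53² = (0.0199,-0.0057)
o3: d²=58 ≤ ρ²=62; F_rep = 8·(7,3)/58² = (0.0166,0.0071)
F = F_att + ΣF_rep = (-7.9634,-8.9346)
p' = p + 1/10·F = (7.2037,3.1065)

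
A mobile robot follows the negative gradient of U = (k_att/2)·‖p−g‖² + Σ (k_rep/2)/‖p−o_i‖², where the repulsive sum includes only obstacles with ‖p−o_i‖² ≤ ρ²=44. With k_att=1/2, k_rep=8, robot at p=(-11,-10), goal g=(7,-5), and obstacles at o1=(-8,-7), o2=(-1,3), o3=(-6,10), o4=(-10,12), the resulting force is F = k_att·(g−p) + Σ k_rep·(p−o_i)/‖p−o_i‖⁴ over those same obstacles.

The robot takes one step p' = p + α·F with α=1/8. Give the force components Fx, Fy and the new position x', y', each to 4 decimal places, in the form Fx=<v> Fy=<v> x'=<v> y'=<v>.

Fx=8.9259 Fy=2.4259 x'=-9.8843 y'=-9.6968

F_att = 1/2·(g−p) = 1/2·(18,5) = (9.0000,2.5000)
o1: d²=18 ≤ ρ²=44; F_rep = 8·(-3,-3)/18² = (-0.0741,-0.0741)
o2: d²=269 > ρ²=44 → inactive
o3: d²=425 > ρ²=44 → inactive
o4: d²=485 > ρ²=44 → inactive
F = F_att + ΣF_rep = (8.9259,2.4259)
p' = p + 1/8·F = (-9.8843,-9.6968)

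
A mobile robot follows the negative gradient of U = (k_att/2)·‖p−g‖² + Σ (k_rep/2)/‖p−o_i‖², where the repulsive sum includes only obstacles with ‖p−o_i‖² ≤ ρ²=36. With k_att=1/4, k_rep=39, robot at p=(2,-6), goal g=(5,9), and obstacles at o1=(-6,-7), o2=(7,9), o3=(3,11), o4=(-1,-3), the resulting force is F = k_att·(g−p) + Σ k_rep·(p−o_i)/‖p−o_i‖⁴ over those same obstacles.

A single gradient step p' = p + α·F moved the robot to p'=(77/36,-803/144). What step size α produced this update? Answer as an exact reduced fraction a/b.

α = 1/8

F_att = 1/4·(g−p) = 1/4·(3,15) = (0.7500,3.7500)
o1: d²=65 > ρ²=36 → inactive
o2: d²=250 > ρ²=36 → inactive
o3: d²=290 > ρ²=36 → inactive
o4: d²=18 ≤ ρ²=36; F_rep = 39·(3,-3)/18² = (0.3611,-0.3611)
F = F_att + ΣF_rep = (1.1111,3.3889)
Δp = p'−p = (0.1389,0.4236); α = Δx/Fx = (5/36) / (10/9) = 1/8
check: Δy/Fy = (61/144) / (61/18) = 1/8 ✓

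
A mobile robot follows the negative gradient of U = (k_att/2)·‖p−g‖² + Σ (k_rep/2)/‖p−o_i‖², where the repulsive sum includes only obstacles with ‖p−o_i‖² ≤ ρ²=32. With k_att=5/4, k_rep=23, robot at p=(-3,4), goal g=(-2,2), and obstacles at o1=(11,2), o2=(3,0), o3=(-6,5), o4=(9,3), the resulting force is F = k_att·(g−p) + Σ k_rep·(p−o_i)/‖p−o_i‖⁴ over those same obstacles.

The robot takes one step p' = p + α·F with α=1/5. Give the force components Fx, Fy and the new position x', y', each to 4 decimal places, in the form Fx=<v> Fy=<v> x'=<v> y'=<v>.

Fx=1.9400 Fy=-2.7300 x'=-2.6120 y'=3.4540

F_att = 5/4·(g−p) = 5/4·(1,-2) = (1.2500,-2.5000)
o1: d²=200 > ρ²=32 → inactive
o2: d²=52 > ρ²=32 → inactive
o3: d²=10 ≤ ρ²=32; F_rep = 23·(3,-1)/10² = (0.6900,-0.2300)
o4: d²=145 > ρ²=32 → inactive
F = F_att + ΣF_rep = (1.9400,-2.7300)
p' = p + 1/5·F = (-2.6120,3.4540)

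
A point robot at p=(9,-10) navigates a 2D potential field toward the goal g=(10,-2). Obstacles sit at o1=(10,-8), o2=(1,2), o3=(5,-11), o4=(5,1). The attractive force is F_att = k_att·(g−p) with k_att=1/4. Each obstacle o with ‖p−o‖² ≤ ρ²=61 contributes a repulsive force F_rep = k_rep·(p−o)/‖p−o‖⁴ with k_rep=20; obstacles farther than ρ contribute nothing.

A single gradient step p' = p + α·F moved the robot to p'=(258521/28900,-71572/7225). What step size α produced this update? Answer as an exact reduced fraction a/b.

α = 1/5

F_att = 1/4·(g−p) = 1/4·(1,8) = (0.2500,2.0000)
o1: d²=5 ≤ ρ²=61; F_rep = 20·(-1,-2)/5² = (-0.8000,-1.6000)
o2: d²=208 > ρ²=61 → inactive
o3: d²=17 ≤ ρ²=61; F_rep = 20·(4,1)/17² = (0.2768,0.0692)
o4: d²=137 > ρ²=61 → inactive
F = F_att + ΣF_rep = (-0.2732,0.4692)
Δp = p'−p = (-0.0546,0.0938); α = Δx/Fx = (-1579/28900) / (-1579/5780) = 1/5
check: Δy/Fy = (678/7225) / (678/1445) = 1/5 ✓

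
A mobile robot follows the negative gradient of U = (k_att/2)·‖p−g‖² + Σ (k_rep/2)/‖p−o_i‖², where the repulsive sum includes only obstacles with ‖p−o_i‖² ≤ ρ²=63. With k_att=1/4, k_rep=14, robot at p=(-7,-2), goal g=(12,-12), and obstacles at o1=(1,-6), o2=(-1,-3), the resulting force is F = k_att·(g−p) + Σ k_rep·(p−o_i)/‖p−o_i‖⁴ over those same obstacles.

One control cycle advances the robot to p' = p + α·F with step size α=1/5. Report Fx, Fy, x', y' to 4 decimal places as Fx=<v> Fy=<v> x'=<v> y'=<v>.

F_att = 1/4·(g−p) = 1/4·(19,-10) = (4.7500,-2.5000)
o1: d²=80 > ρ²=63 → inactive
o2: d²=37 ≤ ρ²=63; F_rep = 14·(-6,1)/37² = (-0.0614,0.0102)
F = F_att + ΣF_rep = (4.6886,-2.4898)
p' = p + 1/5·F = (-6.0623,-2.4980)

Fx=4.6886 Fy=-2.4898 x'=-6.0623 y'=-2.4980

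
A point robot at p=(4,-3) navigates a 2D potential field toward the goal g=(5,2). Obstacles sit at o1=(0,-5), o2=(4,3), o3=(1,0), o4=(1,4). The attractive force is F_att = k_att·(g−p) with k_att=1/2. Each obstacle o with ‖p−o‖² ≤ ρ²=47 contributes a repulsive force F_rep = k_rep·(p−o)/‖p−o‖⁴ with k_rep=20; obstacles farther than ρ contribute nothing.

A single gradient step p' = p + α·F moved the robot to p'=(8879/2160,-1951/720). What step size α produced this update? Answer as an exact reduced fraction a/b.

F_att = 1/2·(g−p) = 1/2·(1,5) = (0.5000,2.5000)
o1: d²=20 ≤ ρ²=47; F_rep = 20·(4,2)/20² = (0.2000,0.1000)
o2: d²=36 ≤ ρ²=47; F_rep = 20·(0,-6)/36² = (0.0000,-0.0926)
o3: d²=18 ≤ ρ²=47; F_rep = 20·(3,-3)/18² = (0.1852,-0.1852)
o4: d²=58 > ρ²=47 → inactive
F = F_att + ΣF_rep = (0.8852,2.3222)
Δp = p'−p = (0.1106,0.2903); α = Δx/Fx = (239/2160) / (239/270) = 1/8
check: Δy/Fy = (209/720) / (209/90) = 1/8 ✓

α = 1/8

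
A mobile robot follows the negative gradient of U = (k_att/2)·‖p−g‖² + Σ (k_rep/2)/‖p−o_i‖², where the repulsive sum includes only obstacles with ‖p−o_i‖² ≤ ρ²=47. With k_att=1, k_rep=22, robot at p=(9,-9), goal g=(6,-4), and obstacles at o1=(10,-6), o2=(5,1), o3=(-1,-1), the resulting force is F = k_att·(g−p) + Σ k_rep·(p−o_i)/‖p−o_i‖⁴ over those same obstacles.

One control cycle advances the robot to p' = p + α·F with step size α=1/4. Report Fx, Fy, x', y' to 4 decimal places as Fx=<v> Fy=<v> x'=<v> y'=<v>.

F_att = 1·(g−p) = 1·(-3,5) = (-3.0000,5.0000)
o1: d²=10 ≤ ρ²=47; F_rep = 22·(-1,-3)/10² = (-0.2200,-0.6600)
o2: d²=116 > ρ²=47 → inactive
o3: d²=164 > ρ²=47 → inactive
F = F_att + ΣF_rep = (-3.2200,4.3400)
p' = p + 1/4·F = (8.1950,-7.9150)

Fx=-3.2200 Fy=4.3400 x'=8.1950 y'=-7.9150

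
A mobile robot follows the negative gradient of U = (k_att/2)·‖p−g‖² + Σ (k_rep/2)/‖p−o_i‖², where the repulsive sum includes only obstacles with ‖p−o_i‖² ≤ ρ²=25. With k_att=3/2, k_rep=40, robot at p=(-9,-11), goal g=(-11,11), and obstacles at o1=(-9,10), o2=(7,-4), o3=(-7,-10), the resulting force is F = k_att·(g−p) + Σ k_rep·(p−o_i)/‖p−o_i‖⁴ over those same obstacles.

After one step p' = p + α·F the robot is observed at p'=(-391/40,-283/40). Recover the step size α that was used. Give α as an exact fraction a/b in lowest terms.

F_att = 3/2·(g−p) = 3/2·(-2,22) = (-3.0000,33.0000)
o1: d²=441 > ρ²=25 → inactive
o2: d²=305 > ρ²=25 → inactive
o3: d²=5 ≤ ρ²=25; F_rep = 40·(-2,-1)/5² = (-3.2000,-1.6000)
F = F_att + ΣF_rep = (-6.2000,31.4000)
Δp = p'−p = (-0.7750,3.9250); α = Δx/Fx = (-31/40) / (-31/5) = 1/8
check: Δy/Fy = (157/40) / (157/5) = 1/8 ✓

α = 1/8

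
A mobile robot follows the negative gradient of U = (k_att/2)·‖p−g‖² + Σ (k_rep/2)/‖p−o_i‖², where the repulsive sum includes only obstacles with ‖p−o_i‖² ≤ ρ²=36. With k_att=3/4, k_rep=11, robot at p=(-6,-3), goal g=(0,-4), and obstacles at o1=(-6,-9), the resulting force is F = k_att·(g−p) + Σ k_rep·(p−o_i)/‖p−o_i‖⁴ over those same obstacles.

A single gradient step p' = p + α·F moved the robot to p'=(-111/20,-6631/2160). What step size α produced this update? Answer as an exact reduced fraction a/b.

F_att = 3/4·(g−p) = 3/4·(6,-1) = (4.5000,-0.7500)
o1: d²=36 ≤ ρ²=36; F_rep = 11·(0,6)/36² = (0.0000,0.0509)
F = F_att + ΣF_rep = (4.5000,-0.6991)
Δp = p'−p = (0.4500,-0.0699); α = Δx/Fx = (9/20) / (9/2) = 1/10
check: Δy/Fy = (-151/2160) / (-151/216) = 1/10 ✓

α = 1/10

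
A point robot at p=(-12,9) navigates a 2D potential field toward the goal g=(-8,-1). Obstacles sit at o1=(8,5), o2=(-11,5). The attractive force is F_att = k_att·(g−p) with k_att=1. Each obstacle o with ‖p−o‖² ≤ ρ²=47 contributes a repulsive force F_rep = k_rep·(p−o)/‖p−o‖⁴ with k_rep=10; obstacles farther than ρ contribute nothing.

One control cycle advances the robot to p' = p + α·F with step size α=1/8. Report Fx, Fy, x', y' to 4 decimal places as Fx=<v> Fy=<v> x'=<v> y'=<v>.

Fx=3.9654 Fy=-9.8616 x'=-11.5043 y'=7.7673

F_att = 1·(g−p) = 1·(4,-10) = (4.0000,-10.0000)
o1: d²=416 > ρ²=47 → inactive
o2: d²=17 ≤ ρ²=47; F_rep = 10·(-1,4)/17² = (-0.0346,0.1384)
F = F_att + ΣF_rep = (3.9654,-9.8616)
p' = p + 1/8·F = (-11.5043,7.7673)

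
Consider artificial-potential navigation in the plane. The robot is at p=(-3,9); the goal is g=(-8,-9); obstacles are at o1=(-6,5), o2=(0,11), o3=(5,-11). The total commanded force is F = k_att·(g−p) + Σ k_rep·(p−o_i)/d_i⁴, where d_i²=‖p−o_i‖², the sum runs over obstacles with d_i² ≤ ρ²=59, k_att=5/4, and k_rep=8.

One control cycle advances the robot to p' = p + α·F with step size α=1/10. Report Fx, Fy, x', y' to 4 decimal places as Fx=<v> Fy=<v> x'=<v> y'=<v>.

Fx=-6.3536 Fy=-22.5435 x'=-3.6354 y'=6.7457

F_att = 5/4·(g−p) = 5/4·(-5,-18) = (-6.2500,-22.5000)
o1: d²=25 ≤ ρ²=59; F_rep = 8·(3,4)/25² = (0.0384,0.0512)
o2: d²=13 ≤ ρ²=59; F_rep = 8·(-3,-2)/13² = (-0.1420,-0.0947)
o3: d²=464 > ρ²=59 → inactive
F = F_att + ΣF_rep = (-6.3536,-22.5435)
p' = p + 1/10·F = (-3.6354,6.7457)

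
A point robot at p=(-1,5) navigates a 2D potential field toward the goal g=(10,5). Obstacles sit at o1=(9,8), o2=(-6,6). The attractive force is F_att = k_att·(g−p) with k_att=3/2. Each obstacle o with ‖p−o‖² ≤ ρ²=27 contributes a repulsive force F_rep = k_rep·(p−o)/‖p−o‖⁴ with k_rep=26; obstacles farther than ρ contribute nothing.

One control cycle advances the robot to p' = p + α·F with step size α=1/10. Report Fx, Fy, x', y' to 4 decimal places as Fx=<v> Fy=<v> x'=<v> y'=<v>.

F_att = 3/2·(g−p) = 3/2·(11,0) = (16.5000,0.0000)
o1: d²=109 > ρ²=27 → inactive
o2: d²=26 ≤ ρ²=27; F_rep = 26·(5,-1)/26² = (0.1923,-0.0385)
F = F_att + ΣF_rep = (16.6923,-0.0385)
p' = p + 1/10·F = (0.6692,4.9962)

Fx=16.6923 Fy=-0.0385 x'=0.6692 y'=4.9962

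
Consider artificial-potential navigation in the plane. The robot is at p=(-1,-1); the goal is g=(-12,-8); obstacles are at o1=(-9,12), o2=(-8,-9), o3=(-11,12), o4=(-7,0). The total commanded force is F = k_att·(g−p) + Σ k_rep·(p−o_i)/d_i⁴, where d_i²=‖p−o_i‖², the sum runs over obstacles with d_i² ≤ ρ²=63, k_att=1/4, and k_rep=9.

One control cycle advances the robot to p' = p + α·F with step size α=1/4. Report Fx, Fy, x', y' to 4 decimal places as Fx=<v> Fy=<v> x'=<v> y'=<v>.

Fx=-2.7106 Fy=-1.7566 x'=-1.6776 y'=-1.4391

F_att = 1/4·(g−p) = 1/4·(-11,-7) = (-2.7500,-1.7500)
o1: d²=233 > ρ²=63 → inactive
o2: d²=113 > ρ²=63 → inactive
o3: d²=269 > ρ²=63 → inactive
o4: d²=37 ≤ ρ²=63; F_rep = 9·(6,-1)/37² = (0.0394,-0.0066)
F = F_att + ΣF_rep = (-2.7106,-1.7566)
p' = p + 1/4·F = (-1.6776,-1.4391)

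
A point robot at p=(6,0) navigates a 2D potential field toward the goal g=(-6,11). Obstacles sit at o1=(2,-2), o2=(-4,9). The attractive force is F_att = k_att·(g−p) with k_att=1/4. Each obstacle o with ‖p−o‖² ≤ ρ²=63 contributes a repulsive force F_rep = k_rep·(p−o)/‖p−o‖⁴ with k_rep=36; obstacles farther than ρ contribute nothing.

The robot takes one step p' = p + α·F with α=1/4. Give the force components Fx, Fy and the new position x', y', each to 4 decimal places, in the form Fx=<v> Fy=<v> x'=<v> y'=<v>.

Fx=-2.6400 Fy=2.9300 x'=5.3400 y'=0.7325

F_att = 1/4·(g−p) = 1/4·(-12,11) = (-3.0000,2.7500)
o1: d²=20 ≤ ρ²=63; F_rep = 36·(4,2)/20² = (0.3600,0.1800)
o2: d²=181 > ρ²=63 → inactive
F = F_att + ΣF_rep = (-2.6400,2.9300)
p' = p + 1/4·F = (5.3400,0.7325)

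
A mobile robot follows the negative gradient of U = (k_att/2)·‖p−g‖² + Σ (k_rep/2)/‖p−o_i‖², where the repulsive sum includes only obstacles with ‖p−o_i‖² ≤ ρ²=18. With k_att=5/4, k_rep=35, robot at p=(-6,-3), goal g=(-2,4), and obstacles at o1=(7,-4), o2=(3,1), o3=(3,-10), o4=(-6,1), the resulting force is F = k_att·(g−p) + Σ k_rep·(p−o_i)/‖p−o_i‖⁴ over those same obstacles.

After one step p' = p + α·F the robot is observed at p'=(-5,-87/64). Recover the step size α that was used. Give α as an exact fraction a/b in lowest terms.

F_att = 5/4·(g−p) = 5/4·(4,7) = (5.0000,8.7500)
o1: d²=170 > ρ²=18 → inactive
o2: d²=97 > ρ²=18 → inactive
o3: d²=130 > ρ²=18 → inactive
o4: d²=16 ≤ ρ²=18; F_rep = 35·(0,-4)/16² = (0.0000,-0.5469)
F = F_att + ΣF_rep = (5.0000,8.2031)
Δp = p'−p = (1.0000,1.6406); α = Δx/Fx = (1) / (5) = 1/5
check: Δy/Fy = (105/64) / (525/64) = 1/5 ✓

α = 1/5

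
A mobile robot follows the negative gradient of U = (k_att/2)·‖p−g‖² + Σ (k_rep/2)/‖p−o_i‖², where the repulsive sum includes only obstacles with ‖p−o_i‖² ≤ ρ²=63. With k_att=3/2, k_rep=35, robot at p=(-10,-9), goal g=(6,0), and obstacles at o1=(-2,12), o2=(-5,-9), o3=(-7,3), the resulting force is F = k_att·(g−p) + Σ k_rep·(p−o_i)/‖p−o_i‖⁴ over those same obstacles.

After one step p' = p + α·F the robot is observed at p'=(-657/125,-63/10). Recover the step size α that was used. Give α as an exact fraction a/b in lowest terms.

α = 1/5

F_att = 3/2·(g−p) = 3/2·(16,9) = (24.0000,13.5000)
o1: d²=505 > ρ²=63 → inactive
o2: d²=25 ≤ ρ²=63; F_rep = 35·(-5,0)/25² = (-0.2800,0.0000)
o3: d²=153 > ρ²=63 → inactive
F = F_att + ΣF_rep = (23.7200,13.5000)
Δp = p'−p = (4.7440,2.7000); α = Δx/Fx = (593/125) / (593/25) = 1/5
check: Δy/Fy = (27/10) / (27/2) = 1/5 ✓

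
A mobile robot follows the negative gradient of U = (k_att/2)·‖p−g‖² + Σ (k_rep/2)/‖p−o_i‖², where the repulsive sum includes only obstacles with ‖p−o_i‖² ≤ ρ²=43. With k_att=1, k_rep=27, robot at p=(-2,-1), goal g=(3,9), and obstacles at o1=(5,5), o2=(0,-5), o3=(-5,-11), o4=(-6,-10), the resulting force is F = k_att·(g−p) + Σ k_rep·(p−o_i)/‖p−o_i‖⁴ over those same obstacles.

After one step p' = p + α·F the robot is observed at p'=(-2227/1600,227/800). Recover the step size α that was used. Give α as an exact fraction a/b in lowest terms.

F_att = 1·(g−p) = 1·(5,10) = (5.0000,10.0000)
o1: d²=85 > ρ²=43 → inactive
o2: d²=20 ≤ ρ²=43; F_rep = 27·(-2,4)/20² = (-0.1350,0.2700)
o3: d²=109 > ρ²=43 → inactive
o4: d²=97 > ρ²=43 → inactive
F = F_att + ΣF_rep = (4.8650,10.2700)
Δp = p'−p = (0.6081,1.2837); α = Δx/Fx = (973/1600) / (973/200) = 1/8
check: Δy/Fy = (1027/800) / (1027/100) = 1/8 ✓

α = 1/8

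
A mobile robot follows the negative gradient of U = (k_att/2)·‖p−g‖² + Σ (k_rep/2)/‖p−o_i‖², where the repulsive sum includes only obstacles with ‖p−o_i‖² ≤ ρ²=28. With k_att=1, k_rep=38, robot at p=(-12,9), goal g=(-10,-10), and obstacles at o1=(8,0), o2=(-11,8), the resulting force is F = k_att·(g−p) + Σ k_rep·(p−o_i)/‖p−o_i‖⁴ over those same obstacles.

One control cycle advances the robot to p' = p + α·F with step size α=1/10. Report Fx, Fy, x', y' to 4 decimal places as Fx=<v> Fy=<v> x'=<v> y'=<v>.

Fx=-7.5000 Fy=-9.5000 x'=-12.7500 y'=8.0500

F_att = 1·(g−p) = 1·(2,-19) = (2.0000,-19.0000)
o1: d²=481 > ρ²=28 → inactive
o2: d²=2 ≤ ρ²=28; F_rep = 38·(-1,1)/2² = (-9.5000,9.5000)
F = F_att + ΣF_rep = (-7.5000,-9.5000)
p' = p + 1/10·F = (-12.7500,8.0500)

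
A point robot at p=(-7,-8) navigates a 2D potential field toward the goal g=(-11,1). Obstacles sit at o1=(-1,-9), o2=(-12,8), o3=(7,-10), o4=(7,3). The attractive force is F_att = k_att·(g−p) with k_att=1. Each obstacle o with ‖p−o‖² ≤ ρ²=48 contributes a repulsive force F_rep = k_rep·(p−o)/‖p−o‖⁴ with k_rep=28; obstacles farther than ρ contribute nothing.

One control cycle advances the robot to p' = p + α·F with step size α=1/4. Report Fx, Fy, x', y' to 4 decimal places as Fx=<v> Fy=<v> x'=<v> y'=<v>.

Fx=-4.1227 Fy=9.0205 x'=-8.0307 y'=-5.7449

F_att = 1·(g−p) = 1·(-4,9) = (-4.0000,9.0000)
o1: d²=37 ≤ ρ²=48; F_rep = 28·(-6,1)/37² = (-0.1227,0.0205)
o2: d²=281 > ρ²=48 → inactive
o3: d²=200 > ρ²=48 → inactive
o4: d²=317 > ρ²=48 → inactive
F = F_att + ΣF_rep = (-4.1227,9.0205)
p' = p + 1/4·F = (-8.0307,-5.7449)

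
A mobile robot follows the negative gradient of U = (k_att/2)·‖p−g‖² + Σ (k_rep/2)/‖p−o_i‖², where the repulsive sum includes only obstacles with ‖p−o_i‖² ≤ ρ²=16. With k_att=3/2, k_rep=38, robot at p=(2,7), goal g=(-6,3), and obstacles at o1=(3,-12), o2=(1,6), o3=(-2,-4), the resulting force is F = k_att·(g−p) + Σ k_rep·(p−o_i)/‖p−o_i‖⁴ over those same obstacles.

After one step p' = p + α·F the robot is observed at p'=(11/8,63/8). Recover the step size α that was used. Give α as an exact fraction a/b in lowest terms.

F_att = 3/2·(g−p) = 3/2·(-8,-4) = (-12.0000,-6.0000)
o1: d²=362 > ρ²=16 → inactive
o2: d²=2 ≤ ρ²=16; F_rep = 38·(1,1)/2² = (9.5000,9.5000)
o3: d²=137 > ρ²=16 → inactive
F = F_att + ΣF_rep = (-2.5000,3.5000)
Δp = p'−p = (-0.6250,0.8750); α = Δx/Fx = (-5/8) / (-5/2) = 1/4
check: Δy/Fy = (7/8) / (7/2) = 1/4 ✓

α = 1/4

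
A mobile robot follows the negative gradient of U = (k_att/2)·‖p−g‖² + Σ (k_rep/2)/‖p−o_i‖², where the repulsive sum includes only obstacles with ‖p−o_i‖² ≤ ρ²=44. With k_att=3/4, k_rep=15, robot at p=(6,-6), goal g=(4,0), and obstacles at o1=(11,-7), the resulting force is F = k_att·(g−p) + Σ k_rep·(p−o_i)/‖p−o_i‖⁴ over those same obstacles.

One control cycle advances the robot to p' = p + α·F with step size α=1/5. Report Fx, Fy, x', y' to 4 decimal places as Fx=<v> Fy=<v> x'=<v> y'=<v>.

Fx=-1.6109 Fy=4.5222 x'=5.6778 y'=-5.0956

F_att = 3/4·(g−p) = 3/4·(-2,6) = (-1.5000,4.5000)
o1: d²=26 ≤ ρ²=44; F_rep = 15·(-5,1)/26² = (-0.1109,0.0222)
F = F_att + ΣF_rep = (-1.6109,4.5222)
p' = p + 1/5·F = (5.6778,-5.0956)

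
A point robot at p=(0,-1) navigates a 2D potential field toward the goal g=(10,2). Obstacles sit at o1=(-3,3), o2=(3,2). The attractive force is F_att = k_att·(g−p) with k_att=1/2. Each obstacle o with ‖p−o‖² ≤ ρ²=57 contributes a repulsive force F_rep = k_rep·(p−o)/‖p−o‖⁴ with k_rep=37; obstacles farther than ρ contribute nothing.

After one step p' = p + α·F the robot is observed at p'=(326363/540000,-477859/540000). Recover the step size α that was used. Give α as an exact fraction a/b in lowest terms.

F_att = 1/2·(g−p) = 1/2·(10,3) = (5.0000,1.5000)
o1: d²=25 ≤ ρ²=57; F_rep = 37·(3,-4)/25² = (0.1776,-0.2368)
o2: d²=18 ≤ ρ²=57; F_rep = 37·(-3,-3)/18² = (-0.3426,-0.3426)
F = F_att + ΣF_rep = (4.8350,0.9206)
Δp = p'−p = (0.6044,0.1151); α = Δx/Fx = (326363/540000) / (326363/67500) = 1/8
check: Δy/Fy = (62141/540000) / (62141/67500) = 1/8 ✓

α = 1/8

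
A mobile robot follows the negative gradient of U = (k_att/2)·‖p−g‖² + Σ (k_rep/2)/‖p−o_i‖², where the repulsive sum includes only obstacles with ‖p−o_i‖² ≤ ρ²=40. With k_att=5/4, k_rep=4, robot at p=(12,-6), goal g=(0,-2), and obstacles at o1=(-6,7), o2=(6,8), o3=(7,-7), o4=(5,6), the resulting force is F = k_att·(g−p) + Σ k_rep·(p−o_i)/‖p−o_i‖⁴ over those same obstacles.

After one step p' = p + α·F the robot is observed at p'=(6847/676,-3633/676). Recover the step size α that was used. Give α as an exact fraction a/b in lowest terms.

α = 1/8

F_att = 5/4·(g−p) = 5/4·(-12,4) = (-15.0000,5.0000)
o1: d²=493 > ρ²=40 → inactive
o2: d²=232 > ρ²=40 → inactive
o3: d²=26 ≤ ρ²=40; F_rep = 4·(5,1)/26² = (0.0296,0.0059)
o4: d²=193 > ρ²=40 → inactive
F = F_att + ΣF_rep = (-14.9704,5.0059)
Δp = p'−p = (-1.8713,0.6257); α = Δx/Fx = (-1265/676) / (-2530/169) = 1/8
check: Δy/Fy = (423/676) / (846/169) = 1/8 ✓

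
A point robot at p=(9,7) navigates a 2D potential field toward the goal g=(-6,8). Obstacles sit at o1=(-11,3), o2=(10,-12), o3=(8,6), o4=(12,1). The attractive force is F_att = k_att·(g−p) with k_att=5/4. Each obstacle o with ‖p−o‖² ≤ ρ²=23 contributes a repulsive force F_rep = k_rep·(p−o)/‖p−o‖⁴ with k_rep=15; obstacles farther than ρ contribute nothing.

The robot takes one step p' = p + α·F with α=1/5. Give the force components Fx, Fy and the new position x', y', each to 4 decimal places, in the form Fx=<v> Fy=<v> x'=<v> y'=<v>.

F_att = 5/4·(g−p) = 5/4·(-15,1) = (-18.7500,1.2500)
o1: d²=416 > ρ²=23 → inactive
o2: d²=362 > ρ²=23 → inactive
o3: d²=2 ≤ ρ²=23; F_rep = 15·(1,1)/2² = (3.7500,3.7500)
o4: d²=45 > ρ²=23 → inactive
F = F_att + ΣF_rep = (-15.0000,5.0000)
p' = p + 1/5·F = (6.0000,8.0000)

Fx=-15.0000 Fy=5.0000 x'=6.0000 y'=8.0000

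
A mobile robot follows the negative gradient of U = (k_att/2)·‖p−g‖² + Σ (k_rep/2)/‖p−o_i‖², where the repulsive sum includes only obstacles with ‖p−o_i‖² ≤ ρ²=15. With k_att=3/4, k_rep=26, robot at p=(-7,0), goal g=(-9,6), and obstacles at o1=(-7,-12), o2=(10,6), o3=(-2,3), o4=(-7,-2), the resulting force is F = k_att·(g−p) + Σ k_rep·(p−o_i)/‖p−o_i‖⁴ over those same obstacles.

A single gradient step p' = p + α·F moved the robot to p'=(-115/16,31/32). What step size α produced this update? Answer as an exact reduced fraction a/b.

α = 1/8

F_att = 3/4·(g−p) = 3/4·(-2,6) = (-1.5000,4.5000)
o1: d²=144 > ρ²=15 → inactive
o2: d²=325 > ρ²=15 → inactive
o3: d²=34 > ρ²=15 → inactive
o4: d²=4 ≤ ρ²=15; F_rep = 26·(0,2)/4² = (0.0000,3.2500)
F = F_att + ΣF_rep = (-1.5000,7.7500)
Δp = p'−p = (-0.1875,0.9688); α = Δx/Fx = (-3/16) / (-3/2) = 1/8
check: Δy/Fy = (31/32) / (31/4) = 1/8 ✓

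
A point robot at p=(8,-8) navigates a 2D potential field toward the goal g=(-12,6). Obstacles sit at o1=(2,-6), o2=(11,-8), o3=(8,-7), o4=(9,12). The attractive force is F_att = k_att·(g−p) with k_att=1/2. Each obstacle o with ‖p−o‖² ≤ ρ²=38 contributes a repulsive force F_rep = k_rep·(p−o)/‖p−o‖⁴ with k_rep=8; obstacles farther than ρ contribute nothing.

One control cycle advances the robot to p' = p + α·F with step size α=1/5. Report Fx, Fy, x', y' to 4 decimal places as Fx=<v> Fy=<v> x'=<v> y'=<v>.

F_att = 1/2·(g−p) = 1/2·(-20,14) = (-10.0000,7.0000)
o1: d²=40 > ρ²=38 → inactive
o2: d²=9 ≤ ρ²=38; F_rep = 8·(-3,0)/9² = (-0.2963,0.0000)
o3: d²=1 ≤ ρ²=38; F_rep = 8·(0,-1)/1² = (0.0000,-8.0000)
o4: d²=401 > ρ²=38 → inactive
F = F_att + ΣF_rep = (-10.2963,-1.0000)
p' = p + 1/5·F = (5.9407,-8.2000)

Fx=-10.2963 Fy=-1.0000 x'=5.9407 y'=-8.2000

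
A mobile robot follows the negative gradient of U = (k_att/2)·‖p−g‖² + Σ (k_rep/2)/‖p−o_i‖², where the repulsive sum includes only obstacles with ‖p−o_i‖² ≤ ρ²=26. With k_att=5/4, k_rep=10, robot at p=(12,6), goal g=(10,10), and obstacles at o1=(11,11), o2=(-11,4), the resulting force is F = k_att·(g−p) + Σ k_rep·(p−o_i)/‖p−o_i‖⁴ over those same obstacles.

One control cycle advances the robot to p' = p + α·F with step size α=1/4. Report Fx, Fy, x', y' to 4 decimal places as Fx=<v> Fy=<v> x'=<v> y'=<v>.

F_att = 5/4·(g−p) = 5/4·(-2,4) = (-2.5000,5.0000)
o1: d²=26 ≤ ρ²=26; F_rep = 10·(1,-5)/26² = (0.0148,-0.0740)
o2: d²=533 > ρ²=26 → inactive
F = F_att + ΣF_rep = (-2.4852,4.9260)
p' = p + 1/4·F = (11.3787,7.2315)

Fx=-2.4852 Fy=4.9260 x'=11.3787 y'=7.2315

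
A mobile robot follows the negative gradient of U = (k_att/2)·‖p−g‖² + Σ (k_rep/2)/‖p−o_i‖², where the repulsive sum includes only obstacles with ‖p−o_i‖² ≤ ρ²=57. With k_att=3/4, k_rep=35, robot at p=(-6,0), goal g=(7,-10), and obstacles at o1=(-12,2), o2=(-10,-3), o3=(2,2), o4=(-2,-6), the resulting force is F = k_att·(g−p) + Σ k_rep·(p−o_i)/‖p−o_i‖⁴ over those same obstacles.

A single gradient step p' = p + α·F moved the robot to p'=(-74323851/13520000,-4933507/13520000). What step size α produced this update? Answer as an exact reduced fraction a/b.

α = 1/20

F_att = 3/4·(g−p) = 3/4·(13,-10) = (9.7500,-7.5000)
o1: d²=40 ≤ ρ²=57; F_rep = 35·(6,-2)/40² = (0.1313,-0.0437)
o2: d²=25 ≤ ρ²=57; F_rep = 35·(4,3)/25² = (0.2240,0.1680)
o3: d²=68 > ρ²=57 → inactive
o4: d²=52 ≤ ρ²=57; F_rep = 35·(-4,6)/52² = (-0.0518,0.0777)
F = F_att + ΣF_rep = (10.0535,-7.2981)
Δp = p'−p = (0.5027,-0.3649); α = Δx/Fx = (6796149/13520000) / (6796149/676000) = 1/20
check: Δy/Fy = (-4933507/13520000) / (-4933507/676000) = 1/20 ✓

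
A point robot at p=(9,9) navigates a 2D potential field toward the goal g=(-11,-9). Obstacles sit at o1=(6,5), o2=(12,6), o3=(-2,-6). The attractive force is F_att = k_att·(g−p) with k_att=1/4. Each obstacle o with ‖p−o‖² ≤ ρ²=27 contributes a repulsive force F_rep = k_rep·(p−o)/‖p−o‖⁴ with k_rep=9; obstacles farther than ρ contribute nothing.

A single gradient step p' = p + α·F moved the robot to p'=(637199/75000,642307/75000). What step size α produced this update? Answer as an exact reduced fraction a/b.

F_att = 1/4·(g−p) = 1/4·(-20,-18) = (-5.0000,-4.5000)
o1: d²=25 ≤ ρ²=27; F_rep = 9·(3,4)/25² = (0.0432,0.0576)
o2: d²=18 ≤ ρ²=27; F_rep = 9·(-3,3)/18² = (-0.0833,0.0833)
o3: d²=346 > ρ²=27 → inactive
F = F_att + ΣF_rep = (-5.0401,-4.3591)
Δp = p'−p = (-0.5040,-0.4359); α = Δx/Fx = (-37801/75000) / (-37801/7500) = 1/10
check: Δy/Fy = (-32693/75000) / (-32693/7500) = 1/10 ✓

α = 1/10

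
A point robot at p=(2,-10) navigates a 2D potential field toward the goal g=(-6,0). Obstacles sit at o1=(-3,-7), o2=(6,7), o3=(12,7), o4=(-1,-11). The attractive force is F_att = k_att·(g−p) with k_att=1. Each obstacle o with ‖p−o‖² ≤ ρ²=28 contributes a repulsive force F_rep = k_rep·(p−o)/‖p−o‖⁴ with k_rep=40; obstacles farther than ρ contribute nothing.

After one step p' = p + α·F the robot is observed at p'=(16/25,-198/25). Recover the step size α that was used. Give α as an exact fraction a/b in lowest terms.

F_att = 1·(g−p) = 1·(-8,10) = (-8.0000,10.0000)
o1: d²=34 > ρ²=28 → inactive
o2: d²=305 > ρ²=28 → inactive
o3: d²=389 > ρ²=28 → inactive
o4: d²=10 ≤ ρ²=28; F_rep = 40·(3,1)/10² = (1.2000,0.4000)
F = F_att + ΣF_rep = (-6.8000,10.4000)
Δp = p'−p = (-1.3600,2.0800); α = Δx/Fx = (-34/25) / (-34/5) = 1/5
check: Δy/Fy = (52/25) / (52/5) = 1/5 ✓

α = 1/5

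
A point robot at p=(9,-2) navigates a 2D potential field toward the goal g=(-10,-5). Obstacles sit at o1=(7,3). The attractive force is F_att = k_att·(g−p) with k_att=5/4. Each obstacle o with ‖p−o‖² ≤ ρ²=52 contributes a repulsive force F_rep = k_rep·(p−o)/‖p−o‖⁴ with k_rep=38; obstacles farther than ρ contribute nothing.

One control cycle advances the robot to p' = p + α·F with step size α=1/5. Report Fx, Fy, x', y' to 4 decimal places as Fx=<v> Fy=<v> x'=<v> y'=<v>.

F_att = 5/4·(g−p) = 5/4·(-19,-3) = (-23.7500,-3.7500)
o1: d²=29 ≤ ρ²=52; F_rep = 38·(2,-5)/29² = (0.0904,-0.2259)
F = F_att + ΣF_rep = (-23.6596,-3.9759)
p' = p + 1/5·F = (4.2681,-2.7952)

Fx=-23.6596 Fy=-3.9759 x'=4.2681 y'=-2.7952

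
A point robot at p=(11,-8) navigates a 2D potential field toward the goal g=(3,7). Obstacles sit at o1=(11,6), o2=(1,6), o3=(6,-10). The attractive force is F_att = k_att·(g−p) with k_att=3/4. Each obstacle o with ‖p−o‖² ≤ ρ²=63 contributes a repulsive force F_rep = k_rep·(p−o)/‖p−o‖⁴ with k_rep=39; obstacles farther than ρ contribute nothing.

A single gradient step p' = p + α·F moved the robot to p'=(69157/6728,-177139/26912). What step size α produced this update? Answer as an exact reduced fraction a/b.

α = 1/8

F_att = 3/4·(g−p) = 3/4·(-8,15) = (-6.0000,11.2500)
o1: d²=196 > ρ²=63 → inactive
o2: d²=296 > ρ²=63 → inactive
o3: d²=29 ≤ ρ²=63; F_rep = 39·(5,2)/29² = (0.2319,0.0927)
F = F_att + ΣF_rep = (-5.7681,11.3427)
Δp = p'−p = (-0.7210,1.4178); α = Δx/Fx = (-4851/6728) / (-4851/841) = 1/8
check: Δy/Fy = (38157/26912) / (38157/3364) = 1/8 ✓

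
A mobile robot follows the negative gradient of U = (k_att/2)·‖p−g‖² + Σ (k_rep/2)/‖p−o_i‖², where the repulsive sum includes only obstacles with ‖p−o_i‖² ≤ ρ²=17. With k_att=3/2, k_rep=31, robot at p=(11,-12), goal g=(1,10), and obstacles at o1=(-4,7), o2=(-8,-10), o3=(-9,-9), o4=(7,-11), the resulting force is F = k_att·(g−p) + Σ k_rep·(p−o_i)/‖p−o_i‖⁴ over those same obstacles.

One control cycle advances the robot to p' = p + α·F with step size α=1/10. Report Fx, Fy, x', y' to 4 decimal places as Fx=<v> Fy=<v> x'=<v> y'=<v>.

Fx=-14.5709 Fy=32.8927 x'=9.5429 y'=-8.7107

F_att = 3/2·(g−p) = 3/2·(-10,22) = (-15.0000,33.0000)
o1: d²=586 > ρ²=17 → inactive
o2: d²=365 > ρ²=17 → inactive
o3: d²=409 > ρ²=17 → inactive
o4: d²=17 ≤ ρ²=17; F_rep = 31·(4,-1)/17² = (0.4291,-0.1073)
F = F_att + ΣF_rep = (-14.5709,32.8927)
p' = p + 1/10·F = (9.5429,-8.7107)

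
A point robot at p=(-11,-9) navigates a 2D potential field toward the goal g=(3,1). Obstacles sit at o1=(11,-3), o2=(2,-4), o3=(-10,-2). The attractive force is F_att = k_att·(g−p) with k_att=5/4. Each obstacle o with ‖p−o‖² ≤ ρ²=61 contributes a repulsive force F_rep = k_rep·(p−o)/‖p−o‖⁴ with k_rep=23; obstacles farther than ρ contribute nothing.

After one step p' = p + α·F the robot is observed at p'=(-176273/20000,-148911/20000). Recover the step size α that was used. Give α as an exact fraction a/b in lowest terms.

α = 1/8

F_att = 5/4·(g−p) = 5/4·(14,10) = (17.5000,12.5000)
o1: d²=520 > ρ²=61 → inactive
o2: d²=194 > ρ²=61 → inactive
o3: d²=50 ≤ ρ²=61; F_rep = 23·(-1,-7)/50² = (-0.0092,-0.0644)
F = F_att + ΣF_rep = (17.4908,12.4356)
Δp = p'−p = (2.1864,1.5545); α = Δx/Fx = (43727/20000) / (43727/2500) = 1/8
check: Δy/Fy = (31089/20000) / (31089/2500) = 1/8 ✓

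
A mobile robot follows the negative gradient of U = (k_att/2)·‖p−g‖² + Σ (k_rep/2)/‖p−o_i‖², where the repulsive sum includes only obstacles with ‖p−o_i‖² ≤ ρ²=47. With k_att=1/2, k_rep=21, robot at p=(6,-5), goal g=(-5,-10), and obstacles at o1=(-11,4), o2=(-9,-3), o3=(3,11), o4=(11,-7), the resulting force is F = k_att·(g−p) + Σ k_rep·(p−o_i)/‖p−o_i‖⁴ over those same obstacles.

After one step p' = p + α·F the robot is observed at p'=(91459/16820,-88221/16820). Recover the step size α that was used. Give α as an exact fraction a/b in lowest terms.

F_att = 1/2·(g−p) = 1/2·(-11,-5) = (-5.5000,-2.5000)
o1: d²=370 > ρ²=47 → inactive
o2: d²=229 > ρ²=47 → inactive
o3: d²=265 > ρ²=47 → inactive
o4: d²=29 ≤ ρ²=47; F_rep = 21·(-5,2)/29² = (-0.1249,0.0499)
F = F_att + ΣF_rep = (-5.6249,-2.4501)
Δp = p'−p = (-0.5625,-0.2450); α = Δx/Fx = (-9461/16820) / (-9461/1682) = 1/10
check: Δy/Fy = (-4121/16820) / (-4121/1682) = 1/10 ✓

α = 1/10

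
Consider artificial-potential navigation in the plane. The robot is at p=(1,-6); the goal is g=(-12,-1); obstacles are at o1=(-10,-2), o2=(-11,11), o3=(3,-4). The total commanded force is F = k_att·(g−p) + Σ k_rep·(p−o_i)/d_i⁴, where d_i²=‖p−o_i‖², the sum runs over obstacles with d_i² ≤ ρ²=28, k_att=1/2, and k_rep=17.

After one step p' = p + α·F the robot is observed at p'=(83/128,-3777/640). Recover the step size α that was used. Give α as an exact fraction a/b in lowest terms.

F_att = 1/2·(g−p) = 1/2·(-13,5) = (-6.5000,2.5000)
o1: d²=137 > ρ²=28 → inactive
o2: d²=433 > ρ²=28 → inactive
o3: d²=8 ≤ ρ²=28; F_rep = 17·(-2,-2)/8² = (-0.5312,-0.5312)
F = F_att + ΣF_rep = (-7.0312,1.9688)
Δp = p'−p = (-0.3516,0.0984); α = Δx/Fx = (-45/128) / (-225/32) = 1/20
check: Δy/Fy = (63/640) / (63/32) = 1/20 ✓

α = 1/20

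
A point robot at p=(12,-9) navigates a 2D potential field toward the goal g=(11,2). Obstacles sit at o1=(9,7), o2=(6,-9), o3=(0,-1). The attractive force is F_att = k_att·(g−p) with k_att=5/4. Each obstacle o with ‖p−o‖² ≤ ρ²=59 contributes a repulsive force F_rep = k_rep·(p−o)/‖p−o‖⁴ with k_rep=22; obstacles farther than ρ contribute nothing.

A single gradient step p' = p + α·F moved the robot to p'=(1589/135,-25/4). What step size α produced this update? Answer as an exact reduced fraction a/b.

F_att = 5/4·(g−p) = 5/4·(-1,11) = (-1.2500,13.7500)
o1: d²=265 > ρ²=59 → inactive
o2: d²=36 ≤ ρ²=59; F_rep = 22·(6,0)/36² = (0.1019,0.0000)
o3: d²=208 > ρ²=59 → inactive
F = F_att + ΣF_rep = (-1.1481,13.7500)
Δp = p'−p = (-0.2296,2.7500); α = Δx/Fx = (-31/135) / (-31/27) = 1/5
check: Δy/Fy = (11/4) / (55/4) = 1/5 ✓

α = 1/5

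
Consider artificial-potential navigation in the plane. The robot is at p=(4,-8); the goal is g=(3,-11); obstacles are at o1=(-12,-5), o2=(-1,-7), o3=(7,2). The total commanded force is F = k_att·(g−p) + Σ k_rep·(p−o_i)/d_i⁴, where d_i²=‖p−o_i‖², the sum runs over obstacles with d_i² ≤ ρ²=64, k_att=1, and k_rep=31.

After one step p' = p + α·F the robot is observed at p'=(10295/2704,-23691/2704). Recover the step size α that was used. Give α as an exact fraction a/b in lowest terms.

F_att = 1·(g−p) = 1·(-1,-3) = (-1.0000,-3.0000)
o1: d²=265 > ρ²=64 → inactive
o2: d²=26 ≤ ρ²=64; F_rep = 31·(5,-1)/26² = (0.2293,-0.0459)
o3: d²=109 > ρ²=64 → inactive
F = F_att + ΣF_rep = (-0.7707,-3.0459)
Δp = p'−p = (-0.1927,-0.7615); α = Δx/Fx = (-521/2704) / (-521/676) = 1/4
check: Δy/Fy = (-2059/2704) / (-2059/676) = 1/4 ✓

α = 1/4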